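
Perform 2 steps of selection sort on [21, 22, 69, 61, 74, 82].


Initial: [21, 22, 69, 61, 74, 82]
Step 1: min=21 at 0
  Swap: [21, 22, 69, 61, 74, 82]
Step 2: min=22 at 1
  Swap: [21, 22, 69, 61, 74, 82]

After 2 steps: [21, 22, 69, 61, 74, 82]


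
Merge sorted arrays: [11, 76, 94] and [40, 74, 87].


Take 11 from A
Take 40 from B
Take 74 from B
Take 76 from A
Take 87 from B

Merged: [11, 40, 74, 76, 87, 94]


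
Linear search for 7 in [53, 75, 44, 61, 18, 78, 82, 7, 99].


i=0: 53!=7
i=1: 75!=7
i=2: 44!=7
i=3: 61!=7
i=4: 18!=7
i=5: 78!=7
i=6: 82!=7
i=7: 7==7 found!

Found at 7, 8 comps


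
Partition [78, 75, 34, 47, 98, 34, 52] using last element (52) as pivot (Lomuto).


Pivot: 52
  34 <= 52: swap -> [34, 75, 78, 47, 98, 34, 52]
  47 <= 52: swap -> [34, 47, 78, 75, 98, 34, 52]
  34 <= 52: swap -> [34, 47, 34, 75, 98, 78, 52]
Place pivot at 3: [34, 47, 34, 52, 98, 78, 75]

Partitioned: [34, 47, 34, 52, 98, 78, 75]


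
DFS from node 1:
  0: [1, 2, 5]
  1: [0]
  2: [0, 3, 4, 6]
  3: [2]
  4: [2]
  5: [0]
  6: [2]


Visit 1, push [0]
Visit 0, push [5, 2]
Visit 2, push [6, 4, 3]
Visit 3, push []
Visit 4, push []
Visit 6, push []
Visit 5, push []

DFS order: [1, 0, 2, 3, 4, 6, 5]


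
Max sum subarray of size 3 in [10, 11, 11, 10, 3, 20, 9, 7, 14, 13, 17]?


[0:3]: 32
[1:4]: 32
[2:5]: 24
[3:6]: 33
[4:7]: 32
[5:8]: 36
[6:9]: 30
[7:10]: 34
[8:11]: 44

Max: 44 at [8:11]


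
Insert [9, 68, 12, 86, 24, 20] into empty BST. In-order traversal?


Insert 9: root
Insert 68: R from 9
Insert 12: R from 9 -> L from 68
Insert 86: R from 9 -> R from 68
Insert 24: R from 9 -> L from 68 -> R from 12
Insert 20: R from 9 -> L from 68 -> R from 12 -> L from 24

In-order: [9, 12, 20, 24, 68, 86]


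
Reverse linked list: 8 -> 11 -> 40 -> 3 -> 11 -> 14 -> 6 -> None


Step 1: curr=8, set curr.next=prev(None) | reversed so far: 8
Step 2: curr=11, set curr.next=prev(8) | reversed so far: 11 -> 8
Step 3: curr=40, set curr.next=prev(11) | reversed so far: 40 -> 11 -> 8
Step 4: curr=3, set curr.next=prev(40) | reversed so far: 3 -> 40 -> 11 -> 8
Step 5: curr=11, set curr.next=prev(3) | reversed so far: 11 -> 3 -> 40 -> 11 -> 8
Step 6: curr=14, set curr.next=prev(11) | reversed so far: 14 -> 11 -> 3 -> 40 -> 11 -> 8
Step 7: curr=6, set curr.next=prev(14) | reversed so far: 6 -> 14 -> 11 -> 3 -> 40 -> 11 -> 8

6 -> 14 -> 11 -> 3 -> 40 -> 11 -> 8 -> None


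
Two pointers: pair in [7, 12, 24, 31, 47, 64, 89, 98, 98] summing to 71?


lo=0(7)+hi=8(98)=105
lo=0(7)+hi=7(98)=105
lo=0(7)+hi=6(89)=96
lo=0(7)+hi=5(64)=71

Yes: 7+64=71


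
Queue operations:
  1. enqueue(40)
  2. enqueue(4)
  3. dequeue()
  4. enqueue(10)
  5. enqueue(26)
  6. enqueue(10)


enqueue(40) -> [40]
enqueue(4) -> [40, 4]
dequeue()->40, [4]
enqueue(10) -> [4, 10]
enqueue(26) -> [4, 10, 26]
enqueue(10) -> [4, 10, 26, 10]

Final queue: [4, 10, 26, 10]


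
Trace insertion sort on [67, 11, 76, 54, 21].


Initial: [67, 11, 76, 54, 21]
Insert 11: [11, 67, 76, 54, 21]
Insert 76: [11, 67, 76, 54, 21]
Insert 54: [11, 54, 67, 76, 21]
Insert 21: [11, 21, 54, 67, 76]

Sorted: [11, 21, 54, 67, 76]


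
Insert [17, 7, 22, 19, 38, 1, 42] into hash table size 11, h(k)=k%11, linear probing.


Insert 17: h=6 -> slot 6
Insert 7: h=7 -> slot 7
Insert 22: h=0 -> slot 0
Insert 19: h=8 -> slot 8
Insert 38: h=5 -> slot 5
Insert 1: h=1 -> slot 1
Insert 42: h=9 -> slot 9

Table: [22, 1, None, None, None, 38, 17, 7, 19, 42, None]


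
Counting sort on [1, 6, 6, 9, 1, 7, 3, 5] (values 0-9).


Input: [1, 6, 6, 9, 1, 7, 3, 5]
Counts: [0, 2, 0, 1, 0, 1, 2, 1, 0, 1]

Sorted: [1, 1, 3, 5, 6, 6, 7, 9]


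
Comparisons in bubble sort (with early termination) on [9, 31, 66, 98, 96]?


Algorithm: bubble sort (with early termination)
Input: [9, 31, 66, 98, 96]
Sorted: [9, 31, 66, 96, 98]

7


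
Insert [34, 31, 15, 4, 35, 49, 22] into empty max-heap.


Insert 34: [34]
Insert 31: [34, 31]
Insert 15: [34, 31, 15]
Insert 4: [34, 31, 15, 4]
Insert 35: [35, 34, 15, 4, 31]
Insert 49: [49, 34, 35, 4, 31, 15]
Insert 22: [49, 34, 35, 4, 31, 15, 22]

Final heap: [49, 34, 35, 4, 31, 15, 22]


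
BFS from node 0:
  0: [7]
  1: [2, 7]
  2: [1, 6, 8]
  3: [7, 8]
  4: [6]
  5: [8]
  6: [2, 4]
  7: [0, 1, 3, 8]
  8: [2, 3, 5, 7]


Visit 0, enqueue [7]
Visit 7, enqueue [1, 3, 8]
Visit 1, enqueue [2]
Visit 3, enqueue []
Visit 8, enqueue [5]
Visit 2, enqueue [6]
Visit 5, enqueue []
Visit 6, enqueue [4]
Visit 4, enqueue []

BFS order: [0, 7, 1, 3, 8, 2, 5, 6, 4]


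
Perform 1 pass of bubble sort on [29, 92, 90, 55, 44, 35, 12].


Initial: [29, 92, 90, 55, 44, 35, 12]
Pass 1: [29, 90, 55, 44, 35, 12, 92] (5 swaps)

After 1 pass: [29, 90, 55, 44, 35, 12, 92]


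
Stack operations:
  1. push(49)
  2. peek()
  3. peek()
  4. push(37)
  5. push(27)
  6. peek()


push(49) -> [49]
peek()->49
peek()->49
push(37) -> [49, 37]
push(27) -> [49, 37, 27]
peek()->27

Final stack: [49, 37, 27]


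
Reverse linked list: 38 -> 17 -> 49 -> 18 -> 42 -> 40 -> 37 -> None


Step 1: curr=38, set curr.next=prev(None) | reversed so far: 38
Step 2: curr=17, set curr.next=prev(38) | reversed so far: 17 -> 38
Step 3: curr=49, set curr.next=prev(17) | reversed so far: 49 -> 17 -> 38
Step 4: curr=18, set curr.next=prev(49) | reversed so far: 18 -> 49 -> 17 -> 38
Step 5: curr=42, set curr.next=prev(18) | reversed so far: 42 -> 18 -> 49 -> 17 -> 38
Step 6: curr=40, set curr.next=prev(42) | reversed so far: 40 -> 42 -> 18 -> 49 -> 17 -> 38
Step 7: curr=37, set curr.next=prev(40) | reversed so far: 37 -> 40 -> 42 -> 18 -> 49 -> 17 -> 38

37 -> 40 -> 42 -> 18 -> 49 -> 17 -> 38 -> None


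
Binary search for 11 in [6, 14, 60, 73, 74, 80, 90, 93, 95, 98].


Step 1: lo=0, hi=9, mid=4, val=74
Step 2: lo=0, hi=3, mid=1, val=14
Step 3: lo=0, hi=0, mid=0, val=6

Not found


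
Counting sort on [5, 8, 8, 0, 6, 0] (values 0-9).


Input: [5, 8, 8, 0, 6, 0]
Counts: [2, 0, 0, 0, 0, 1, 1, 0, 2, 0]

Sorted: [0, 0, 5, 6, 8, 8]


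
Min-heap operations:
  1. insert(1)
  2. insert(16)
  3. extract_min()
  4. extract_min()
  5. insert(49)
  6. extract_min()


insert(1) -> [1]
insert(16) -> [1, 16]
extract_min()->1, [16]
extract_min()->16, []
insert(49) -> [49]
extract_min()->49, []

Final heap: []


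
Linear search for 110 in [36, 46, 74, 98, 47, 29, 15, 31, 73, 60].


i=0: 36!=110
i=1: 46!=110
i=2: 74!=110
i=3: 98!=110
i=4: 47!=110
i=5: 29!=110
i=6: 15!=110
i=7: 31!=110
i=8: 73!=110
i=9: 60!=110

Not found, 10 comps


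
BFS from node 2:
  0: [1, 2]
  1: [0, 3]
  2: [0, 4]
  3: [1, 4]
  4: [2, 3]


Visit 2, enqueue [0, 4]
Visit 0, enqueue [1]
Visit 4, enqueue [3]
Visit 1, enqueue []
Visit 3, enqueue []

BFS order: [2, 0, 4, 1, 3]


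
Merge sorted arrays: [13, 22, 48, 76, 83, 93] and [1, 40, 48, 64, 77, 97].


Take 1 from B
Take 13 from A
Take 22 from A
Take 40 from B
Take 48 from A
Take 48 from B
Take 64 from B
Take 76 from A
Take 77 from B
Take 83 from A
Take 93 from A

Merged: [1, 13, 22, 40, 48, 48, 64, 76, 77, 83, 93, 97]


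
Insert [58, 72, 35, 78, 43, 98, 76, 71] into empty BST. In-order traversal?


Insert 58: root
Insert 72: R from 58
Insert 35: L from 58
Insert 78: R from 58 -> R from 72
Insert 43: L from 58 -> R from 35
Insert 98: R from 58 -> R from 72 -> R from 78
Insert 76: R from 58 -> R from 72 -> L from 78
Insert 71: R from 58 -> L from 72

In-order: [35, 43, 58, 71, 72, 76, 78, 98]


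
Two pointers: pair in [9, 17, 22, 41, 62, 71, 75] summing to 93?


lo=0(9)+hi=6(75)=84
lo=1(17)+hi=6(75)=92
lo=2(22)+hi=6(75)=97
lo=2(22)+hi=5(71)=93

Yes: 22+71=93


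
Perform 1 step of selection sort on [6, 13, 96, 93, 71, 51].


Initial: [6, 13, 96, 93, 71, 51]
Step 1: min=6 at 0
  Swap: [6, 13, 96, 93, 71, 51]

After 1 step: [6, 13, 96, 93, 71, 51]


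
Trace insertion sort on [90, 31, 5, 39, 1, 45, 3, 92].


Initial: [90, 31, 5, 39, 1, 45, 3, 92]
Insert 31: [31, 90, 5, 39, 1, 45, 3, 92]
Insert 5: [5, 31, 90, 39, 1, 45, 3, 92]
Insert 39: [5, 31, 39, 90, 1, 45, 3, 92]
Insert 1: [1, 5, 31, 39, 90, 45, 3, 92]
Insert 45: [1, 5, 31, 39, 45, 90, 3, 92]
Insert 3: [1, 3, 5, 31, 39, 45, 90, 92]
Insert 92: [1, 3, 5, 31, 39, 45, 90, 92]

Sorted: [1, 3, 5, 31, 39, 45, 90, 92]


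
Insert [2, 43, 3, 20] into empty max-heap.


Insert 2: [2]
Insert 43: [43, 2]
Insert 3: [43, 2, 3]
Insert 20: [43, 20, 3, 2]

Final heap: [43, 20, 3, 2]


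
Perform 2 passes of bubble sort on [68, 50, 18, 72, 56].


Initial: [68, 50, 18, 72, 56]
Pass 1: [50, 18, 68, 56, 72] (3 swaps)
Pass 2: [18, 50, 56, 68, 72] (2 swaps)

After 2 passes: [18, 50, 56, 68, 72]


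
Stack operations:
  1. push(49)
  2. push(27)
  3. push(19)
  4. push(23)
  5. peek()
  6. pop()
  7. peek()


push(49) -> [49]
push(27) -> [49, 27]
push(19) -> [49, 27, 19]
push(23) -> [49, 27, 19, 23]
peek()->23
pop()->23, [49, 27, 19]
peek()->19

Final stack: [49, 27, 19]


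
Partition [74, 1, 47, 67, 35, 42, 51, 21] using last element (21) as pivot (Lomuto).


Pivot: 21
  1 <= 21: swap -> [1, 74, 47, 67, 35, 42, 51, 21]
Place pivot at 1: [1, 21, 47, 67, 35, 42, 51, 74]

Partitioned: [1, 21, 47, 67, 35, 42, 51, 74]


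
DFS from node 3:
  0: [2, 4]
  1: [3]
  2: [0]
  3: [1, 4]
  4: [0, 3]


Visit 3, push [4, 1]
Visit 1, push []
Visit 4, push [0]
Visit 0, push [2]
Visit 2, push []

DFS order: [3, 1, 4, 0, 2]


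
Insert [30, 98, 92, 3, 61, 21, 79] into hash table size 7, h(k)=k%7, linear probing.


Insert 30: h=2 -> slot 2
Insert 98: h=0 -> slot 0
Insert 92: h=1 -> slot 1
Insert 3: h=3 -> slot 3
Insert 61: h=5 -> slot 5
Insert 21: h=0, 4 probes -> slot 4
Insert 79: h=2, 4 probes -> slot 6

Table: [98, 92, 30, 3, 21, 61, 79]


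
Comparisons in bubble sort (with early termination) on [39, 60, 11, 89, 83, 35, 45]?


Algorithm: bubble sort (with early termination)
Input: [39, 60, 11, 89, 83, 35, 45]
Sorted: [11, 35, 39, 45, 60, 83, 89]

20


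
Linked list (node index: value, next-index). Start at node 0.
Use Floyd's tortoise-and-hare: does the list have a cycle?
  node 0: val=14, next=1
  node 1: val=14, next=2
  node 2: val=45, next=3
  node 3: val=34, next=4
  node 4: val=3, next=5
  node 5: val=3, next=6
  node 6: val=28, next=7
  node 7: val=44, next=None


Floyd's tortoise (slow, +1) and hare (fast, +2):
  init: slow=0, fast=0
  step 1: slow=1, fast=2
  step 2: slow=2, fast=4
  step 3: slow=3, fast=6
  step 4: fast 6->7->None, no cycle

Cycle: no


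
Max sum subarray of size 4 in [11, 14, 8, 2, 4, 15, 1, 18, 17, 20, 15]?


[0:4]: 35
[1:5]: 28
[2:6]: 29
[3:7]: 22
[4:8]: 38
[5:9]: 51
[6:10]: 56
[7:11]: 70

Max: 70 at [7:11]


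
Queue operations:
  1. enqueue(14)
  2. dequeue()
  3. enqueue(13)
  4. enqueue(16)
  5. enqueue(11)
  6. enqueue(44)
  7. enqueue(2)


enqueue(14) -> [14]
dequeue()->14, []
enqueue(13) -> [13]
enqueue(16) -> [13, 16]
enqueue(11) -> [13, 16, 11]
enqueue(44) -> [13, 16, 11, 44]
enqueue(2) -> [13, 16, 11, 44, 2]

Final queue: [13, 16, 11, 44, 2]


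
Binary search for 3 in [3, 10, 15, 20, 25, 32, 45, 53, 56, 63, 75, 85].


Step 1: lo=0, hi=11, mid=5, val=32
Step 2: lo=0, hi=4, mid=2, val=15
Step 3: lo=0, hi=1, mid=0, val=3

Found at index 0


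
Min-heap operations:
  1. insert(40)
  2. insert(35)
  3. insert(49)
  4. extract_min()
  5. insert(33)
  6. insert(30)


insert(40) -> [40]
insert(35) -> [35, 40]
insert(49) -> [35, 40, 49]
extract_min()->35, [40, 49]
insert(33) -> [33, 49, 40]
insert(30) -> [30, 33, 40, 49]

Final heap: [30, 33, 40, 49]


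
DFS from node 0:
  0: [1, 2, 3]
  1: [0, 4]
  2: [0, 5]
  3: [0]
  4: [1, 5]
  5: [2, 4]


Visit 0, push [3, 2, 1]
Visit 1, push [4]
Visit 4, push [5]
Visit 5, push [2]
Visit 2, push []
Visit 3, push []

DFS order: [0, 1, 4, 5, 2, 3]


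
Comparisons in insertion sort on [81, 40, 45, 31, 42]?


Algorithm: insertion sort
Input: [81, 40, 45, 31, 42]
Sorted: [31, 40, 42, 45, 81]

9


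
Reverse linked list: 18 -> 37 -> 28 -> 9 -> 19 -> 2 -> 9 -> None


Step 1: curr=18, set curr.next=prev(None) | reversed so far: 18
Step 2: curr=37, set curr.next=prev(18) | reversed so far: 37 -> 18
Step 3: curr=28, set curr.next=prev(37) | reversed so far: 28 -> 37 -> 18
Step 4: curr=9, set curr.next=prev(28) | reversed so far: 9 -> 28 -> 37 -> 18
Step 5: curr=19, set curr.next=prev(9) | reversed so far: 19 -> 9 -> 28 -> 37 -> 18
Step 6: curr=2, set curr.next=prev(19) | reversed so far: 2 -> 19 -> 9 -> 28 -> 37 -> 18
Step 7: curr=9, set curr.next=prev(2) | reversed so far: 9 -> 2 -> 19 -> 9 -> 28 -> 37 -> 18

9 -> 2 -> 19 -> 9 -> 28 -> 37 -> 18 -> None


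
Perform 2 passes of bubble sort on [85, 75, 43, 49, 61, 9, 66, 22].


Initial: [85, 75, 43, 49, 61, 9, 66, 22]
Pass 1: [75, 43, 49, 61, 9, 66, 22, 85] (7 swaps)
Pass 2: [43, 49, 61, 9, 66, 22, 75, 85] (6 swaps)

After 2 passes: [43, 49, 61, 9, 66, 22, 75, 85]


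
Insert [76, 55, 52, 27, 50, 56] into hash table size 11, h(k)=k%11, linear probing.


Insert 76: h=10 -> slot 10
Insert 55: h=0 -> slot 0
Insert 52: h=8 -> slot 8
Insert 27: h=5 -> slot 5
Insert 50: h=6 -> slot 6
Insert 56: h=1 -> slot 1

Table: [55, 56, None, None, None, 27, 50, None, 52, None, 76]


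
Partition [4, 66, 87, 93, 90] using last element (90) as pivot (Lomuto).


Pivot: 90
  4 <= 90: advance i (no swap)
  66 <= 90: advance i (no swap)
  87 <= 90: advance i (no swap)
Place pivot at 3: [4, 66, 87, 90, 93]

Partitioned: [4, 66, 87, 90, 93]


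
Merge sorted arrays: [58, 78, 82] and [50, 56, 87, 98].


Take 50 from B
Take 56 from B
Take 58 from A
Take 78 from A
Take 82 from A

Merged: [50, 56, 58, 78, 82, 87, 98]


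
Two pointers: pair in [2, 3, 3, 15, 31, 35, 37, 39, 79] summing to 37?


lo=0(2)+hi=8(79)=81
lo=0(2)+hi=7(39)=41
lo=0(2)+hi=6(37)=39
lo=0(2)+hi=5(35)=37

Yes: 2+35=37


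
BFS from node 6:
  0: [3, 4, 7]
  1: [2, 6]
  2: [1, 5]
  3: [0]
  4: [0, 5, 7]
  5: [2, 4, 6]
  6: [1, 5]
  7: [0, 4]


Visit 6, enqueue [1, 5]
Visit 1, enqueue [2]
Visit 5, enqueue [4]
Visit 2, enqueue []
Visit 4, enqueue [0, 7]
Visit 0, enqueue [3]
Visit 7, enqueue []
Visit 3, enqueue []

BFS order: [6, 1, 5, 2, 4, 0, 7, 3]


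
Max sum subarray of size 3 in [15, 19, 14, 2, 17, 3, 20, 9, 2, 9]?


[0:3]: 48
[1:4]: 35
[2:5]: 33
[3:6]: 22
[4:7]: 40
[5:8]: 32
[6:9]: 31
[7:10]: 20

Max: 48 at [0:3]


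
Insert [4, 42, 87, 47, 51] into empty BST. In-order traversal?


Insert 4: root
Insert 42: R from 4
Insert 87: R from 4 -> R from 42
Insert 47: R from 4 -> R from 42 -> L from 87
Insert 51: R from 4 -> R from 42 -> L from 87 -> R from 47

In-order: [4, 42, 47, 51, 87]


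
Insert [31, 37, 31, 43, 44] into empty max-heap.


Insert 31: [31]
Insert 37: [37, 31]
Insert 31: [37, 31, 31]
Insert 43: [43, 37, 31, 31]
Insert 44: [44, 43, 31, 31, 37]

Final heap: [44, 43, 31, 31, 37]


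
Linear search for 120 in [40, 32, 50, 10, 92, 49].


i=0: 40!=120
i=1: 32!=120
i=2: 50!=120
i=3: 10!=120
i=4: 92!=120
i=5: 49!=120

Not found, 6 comps


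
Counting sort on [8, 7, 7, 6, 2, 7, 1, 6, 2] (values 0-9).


Input: [8, 7, 7, 6, 2, 7, 1, 6, 2]
Counts: [0, 1, 2, 0, 0, 0, 2, 3, 1, 0]

Sorted: [1, 2, 2, 6, 6, 7, 7, 7, 8]


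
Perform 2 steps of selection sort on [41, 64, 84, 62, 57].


Initial: [41, 64, 84, 62, 57]
Step 1: min=41 at 0
  Swap: [41, 64, 84, 62, 57]
Step 2: min=57 at 4
  Swap: [41, 57, 84, 62, 64]

After 2 steps: [41, 57, 84, 62, 64]


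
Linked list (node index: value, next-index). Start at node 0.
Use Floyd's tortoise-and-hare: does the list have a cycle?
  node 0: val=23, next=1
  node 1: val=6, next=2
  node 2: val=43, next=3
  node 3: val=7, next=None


Floyd's tortoise (slow, +1) and hare (fast, +2):
  init: slow=0, fast=0
  step 1: slow=1, fast=2
  step 2: fast 2->3->None, no cycle

Cycle: no


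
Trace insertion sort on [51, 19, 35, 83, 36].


Initial: [51, 19, 35, 83, 36]
Insert 19: [19, 51, 35, 83, 36]
Insert 35: [19, 35, 51, 83, 36]
Insert 83: [19, 35, 51, 83, 36]
Insert 36: [19, 35, 36, 51, 83]

Sorted: [19, 35, 36, 51, 83]


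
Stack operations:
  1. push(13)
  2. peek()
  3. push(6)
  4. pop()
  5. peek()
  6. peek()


push(13) -> [13]
peek()->13
push(6) -> [13, 6]
pop()->6, [13]
peek()->13
peek()->13

Final stack: [13]


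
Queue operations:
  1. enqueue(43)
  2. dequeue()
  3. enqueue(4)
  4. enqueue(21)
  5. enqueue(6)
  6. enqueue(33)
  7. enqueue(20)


enqueue(43) -> [43]
dequeue()->43, []
enqueue(4) -> [4]
enqueue(21) -> [4, 21]
enqueue(6) -> [4, 21, 6]
enqueue(33) -> [4, 21, 6, 33]
enqueue(20) -> [4, 21, 6, 33, 20]

Final queue: [4, 21, 6, 33, 20]


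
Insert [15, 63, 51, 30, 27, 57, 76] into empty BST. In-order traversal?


Insert 15: root
Insert 63: R from 15
Insert 51: R from 15 -> L from 63
Insert 30: R from 15 -> L from 63 -> L from 51
Insert 27: R from 15 -> L from 63 -> L from 51 -> L from 30
Insert 57: R from 15 -> L from 63 -> R from 51
Insert 76: R from 15 -> R from 63

In-order: [15, 27, 30, 51, 57, 63, 76]


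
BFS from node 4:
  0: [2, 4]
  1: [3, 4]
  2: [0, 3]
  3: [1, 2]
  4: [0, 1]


Visit 4, enqueue [0, 1]
Visit 0, enqueue [2]
Visit 1, enqueue [3]
Visit 2, enqueue []
Visit 3, enqueue []

BFS order: [4, 0, 1, 2, 3]


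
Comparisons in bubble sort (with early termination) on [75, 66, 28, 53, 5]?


Algorithm: bubble sort (with early termination)
Input: [75, 66, 28, 53, 5]
Sorted: [5, 28, 53, 66, 75]

10


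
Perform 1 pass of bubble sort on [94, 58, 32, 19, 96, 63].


Initial: [94, 58, 32, 19, 96, 63]
Pass 1: [58, 32, 19, 94, 63, 96] (4 swaps)

After 1 pass: [58, 32, 19, 94, 63, 96]


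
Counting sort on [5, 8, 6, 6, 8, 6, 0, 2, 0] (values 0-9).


Input: [5, 8, 6, 6, 8, 6, 0, 2, 0]
Counts: [2, 0, 1, 0, 0, 1, 3, 0, 2, 0]

Sorted: [0, 0, 2, 5, 6, 6, 6, 8, 8]


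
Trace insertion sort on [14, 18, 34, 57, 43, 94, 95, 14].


Initial: [14, 18, 34, 57, 43, 94, 95, 14]
Insert 18: [14, 18, 34, 57, 43, 94, 95, 14]
Insert 34: [14, 18, 34, 57, 43, 94, 95, 14]
Insert 57: [14, 18, 34, 57, 43, 94, 95, 14]
Insert 43: [14, 18, 34, 43, 57, 94, 95, 14]
Insert 94: [14, 18, 34, 43, 57, 94, 95, 14]
Insert 95: [14, 18, 34, 43, 57, 94, 95, 14]
Insert 14: [14, 14, 18, 34, 43, 57, 94, 95]

Sorted: [14, 14, 18, 34, 43, 57, 94, 95]


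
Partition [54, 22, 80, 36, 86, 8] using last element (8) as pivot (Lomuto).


Pivot: 8
Place pivot at 0: [8, 22, 80, 36, 86, 54]

Partitioned: [8, 22, 80, 36, 86, 54]


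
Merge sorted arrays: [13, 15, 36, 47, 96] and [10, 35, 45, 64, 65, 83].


Take 10 from B
Take 13 from A
Take 15 from A
Take 35 from B
Take 36 from A
Take 45 from B
Take 47 from A
Take 64 from B
Take 65 from B
Take 83 from B

Merged: [10, 13, 15, 35, 36, 45, 47, 64, 65, 83, 96]


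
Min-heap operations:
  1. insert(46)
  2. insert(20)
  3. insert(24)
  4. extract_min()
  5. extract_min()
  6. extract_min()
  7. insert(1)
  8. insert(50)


insert(46) -> [46]
insert(20) -> [20, 46]
insert(24) -> [20, 46, 24]
extract_min()->20, [24, 46]
extract_min()->24, [46]
extract_min()->46, []
insert(1) -> [1]
insert(50) -> [1, 50]

Final heap: [1, 50]


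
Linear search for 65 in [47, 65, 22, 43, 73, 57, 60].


i=0: 47!=65
i=1: 65==65 found!

Found at 1, 2 comps


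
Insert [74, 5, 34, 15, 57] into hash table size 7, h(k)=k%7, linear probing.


Insert 74: h=4 -> slot 4
Insert 5: h=5 -> slot 5
Insert 34: h=6 -> slot 6
Insert 15: h=1 -> slot 1
Insert 57: h=1, 1 probes -> slot 2

Table: [None, 15, 57, None, 74, 5, 34]


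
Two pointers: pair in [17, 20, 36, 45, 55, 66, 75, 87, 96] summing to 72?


lo=0(17)+hi=8(96)=113
lo=0(17)+hi=7(87)=104
lo=0(17)+hi=6(75)=92
lo=0(17)+hi=5(66)=83
lo=0(17)+hi=4(55)=72

Yes: 17+55=72


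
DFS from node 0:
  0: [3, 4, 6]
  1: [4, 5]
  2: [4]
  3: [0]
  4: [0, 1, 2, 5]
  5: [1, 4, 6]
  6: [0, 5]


Visit 0, push [6, 4, 3]
Visit 3, push []
Visit 4, push [5, 2, 1]
Visit 1, push [5]
Visit 5, push [6]
Visit 6, push []
Visit 2, push []

DFS order: [0, 3, 4, 1, 5, 6, 2]


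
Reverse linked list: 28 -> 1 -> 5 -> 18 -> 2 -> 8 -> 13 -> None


Step 1: curr=28, set curr.next=prev(None) | reversed so far: 28
Step 2: curr=1, set curr.next=prev(28) | reversed so far: 1 -> 28
Step 3: curr=5, set curr.next=prev(1) | reversed so far: 5 -> 1 -> 28
Step 4: curr=18, set curr.next=prev(5) | reversed so far: 18 -> 5 -> 1 -> 28
Step 5: curr=2, set curr.next=prev(18) | reversed so far: 2 -> 18 -> 5 -> 1 -> 28
Step 6: curr=8, set curr.next=prev(2) | reversed so far: 8 -> 2 -> 18 -> 5 -> 1 -> 28
Step 7: curr=13, set curr.next=prev(8) | reversed so far: 13 -> 8 -> 2 -> 18 -> 5 -> 1 -> 28

13 -> 8 -> 2 -> 18 -> 5 -> 1 -> 28 -> None


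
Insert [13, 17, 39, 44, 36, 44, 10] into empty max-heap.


Insert 13: [13]
Insert 17: [17, 13]
Insert 39: [39, 13, 17]
Insert 44: [44, 39, 17, 13]
Insert 36: [44, 39, 17, 13, 36]
Insert 44: [44, 39, 44, 13, 36, 17]
Insert 10: [44, 39, 44, 13, 36, 17, 10]

Final heap: [44, 39, 44, 13, 36, 17, 10]


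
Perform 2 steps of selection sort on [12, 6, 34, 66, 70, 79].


Initial: [12, 6, 34, 66, 70, 79]
Step 1: min=6 at 1
  Swap: [6, 12, 34, 66, 70, 79]
Step 2: min=12 at 1
  Swap: [6, 12, 34, 66, 70, 79]

After 2 steps: [6, 12, 34, 66, 70, 79]


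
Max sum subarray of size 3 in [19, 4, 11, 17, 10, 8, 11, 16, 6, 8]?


[0:3]: 34
[1:4]: 32
[2:5]: 38
[3:6]: 35
[4:7]: 29
[5:8]: 35
[6:9]: 33
[7:10]: 30

Max: 38 at [2:5]


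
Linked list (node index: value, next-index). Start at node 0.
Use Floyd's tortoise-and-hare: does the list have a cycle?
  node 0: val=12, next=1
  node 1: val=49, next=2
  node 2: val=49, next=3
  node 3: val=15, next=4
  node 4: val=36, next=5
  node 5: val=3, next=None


Floyd's tortoise (slow, +1) and hare (fast, +2):
  init: slow=0, fast=0
  step 1: slow=1, fast=2
  step 2: slow=2, fast=4
  step 3: fast 4->5->None, no cycle

Cycle: no


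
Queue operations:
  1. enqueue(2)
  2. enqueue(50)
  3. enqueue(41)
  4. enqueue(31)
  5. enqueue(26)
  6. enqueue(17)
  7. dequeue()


enqueue(2) -> [2]
enqueue(50) -> [2, 50]
enqueue(41) -> [2, 50, 41]
enqueue(31) -> [2, 50, 41, 31]
enqueue(26) -> [2, 50, 41, 31, 26]
enqueue(17) -> [2, 50, 41, 31, 26, 17]
dequeue()->2, [50, 41, 31, 26, 17]

Final queue: [50, 41, 31, 26, 17]


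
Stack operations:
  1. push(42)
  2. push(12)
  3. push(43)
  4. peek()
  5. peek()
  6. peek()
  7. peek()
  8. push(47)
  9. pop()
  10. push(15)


push(42) -> [42]
push(12) -> [42, 12]
push(43) -> [42, 12, 43]
peek()->43
peek()->43
peek()->43
peek()->43
push(47) -> [42, 12, 43, 47]
pop()->47, [42, 12, 43]
push(15) -> [42, 12, 43, 15]

Final stack: [42, 12, 43, 15]


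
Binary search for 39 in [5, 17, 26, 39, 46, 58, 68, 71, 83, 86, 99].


Step 1: lo=0, hi=10, mid=5, val=58
Step 2: lo=0, hi=4, mid=2, val=26
Step 3: lo=3, hi=4, mid=3, val=39

Found at index 3


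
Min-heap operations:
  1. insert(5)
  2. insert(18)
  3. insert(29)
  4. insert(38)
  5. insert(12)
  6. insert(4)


insert(5) -> [5]
insert(18) -> [5, 18]
insert(29) -> [5, 18, 29]
insert(38) -> [5, 18, 29, 38]
insert(12) -> [5, 12, 29, 38, 18]
insert(4) -> [4, 12, 5, 38, 18, 29]

Final heap: [4, 12, 5, 38, 18, 29]


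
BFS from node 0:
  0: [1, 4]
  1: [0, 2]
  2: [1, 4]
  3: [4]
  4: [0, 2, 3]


Visit 0, enqueue [1, 4]
Visit 1, enqueue [2]
Visit 4, enqueue [3]
Visit 2, enqueue []
Visit 3, enqueue []

BFS order: [0, 1, 4, 2, 3]


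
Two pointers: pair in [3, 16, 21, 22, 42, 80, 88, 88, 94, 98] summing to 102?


lo=0(3)+hi=9(98)=101
lo=1(16)+hi=9(98)=114
lo=1(16)+hi=8(94)=110
lo=1(16)+hi=7(88)=104
lo=1(16)+hi=6(88)=104
lo=1(16)+hi=5(80)=96
lo=2(21)+hi=5(80)=101
lo=3(22)+hi=5(80)=102

Yes: 22+80=102


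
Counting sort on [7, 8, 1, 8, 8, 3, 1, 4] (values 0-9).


Input: [7, 8, 1, 8, 8, 3, 1, 4]
Counts: [0, 2, 0, 1, 1, 0, 0, 1, 3, 0]

Sorted: [1, 1, 3, 4, 7, 8, 8, 8]


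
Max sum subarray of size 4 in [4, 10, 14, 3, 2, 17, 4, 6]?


[0:4]: 31
[1:5]: 29
[2:6]: 36
[3:7]: 26
[4:8]: 29

Max: 36 at [2:6]


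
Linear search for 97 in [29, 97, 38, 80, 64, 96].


i=0: 29!=97
i=1: 97==97 found!

Found at 1, 2 comps


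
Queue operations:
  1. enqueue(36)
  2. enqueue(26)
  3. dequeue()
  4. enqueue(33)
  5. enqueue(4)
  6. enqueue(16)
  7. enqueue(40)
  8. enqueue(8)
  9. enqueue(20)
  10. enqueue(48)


enqueue(36) -> [36]
enqueue(26) -> [36, 26]
dequeue()->36, [26]
enqueue(33) -> [26, 33]
enqueue(4) -> [26, 33, 4]
enqueue(16) -> [26, 33, 4, 16]
enqueue(40) -> [26, 33, 4, 16, 40]
enqueue(8) -> [26, 33, 4, 16, 40, 8]
enqueue(20) -> [26, 33, 4, 16, 40, 8, 20]
enqueue(48) -> [26, 33, 4, 16, 40, 8, 20, 48]

Final queue: [26, 33, 4, 16, 40, 8, 20, 48]


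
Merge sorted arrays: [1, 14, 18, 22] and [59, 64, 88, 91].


Take 1 from A
Take 14 from A
Take 18 from A
Take 22 from A

Merged: [1, 14, 18, 22, 59, 64, 88, 91]


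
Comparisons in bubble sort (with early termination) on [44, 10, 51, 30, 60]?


Algorithm: bubble sort (with early termination)
Input: [44, 10, 51, 30, 60]
Sorted: [10, 30, 44, 51, 60]

9


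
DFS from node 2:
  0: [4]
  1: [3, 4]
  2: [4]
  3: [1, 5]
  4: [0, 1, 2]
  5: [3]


Visit 2, push [4]
Visit 4, push [1, 0]
Visit 0, push []
Visit 1, push [3]
Visit 3, push [5]
Visit 5, push []

DFS order: [2, 4, 0, 1, 3, 5]


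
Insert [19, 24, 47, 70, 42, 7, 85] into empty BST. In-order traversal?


Insert 19: root
Insert 24: R from 19
Insert 47: R from 19 -> R from 24
Insert 70: R from 19 -> R from 24 -> R from 47
Insert 42: R from 19 -> R from 24 -> L from 47
Insert 7: L from 19
Insert 85: R from 19 -> R from 24 -> R from 47 -> R from 70

In-order: [7, 19, 24, 42, 47, 70, 85]


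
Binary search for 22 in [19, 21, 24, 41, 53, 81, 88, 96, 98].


Step 1: lo=0, hi=8, mid=4, val=53
Step 2: lo=0, hi=3, mid=1, val=21
Step 3: lo=2, hi=3, mid=2, val=24

Not found


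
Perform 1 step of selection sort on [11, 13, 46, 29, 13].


Initial: [11, 13, 46, 29, 13]
Step 1: min=11 at 0
  Swap: [11, 13, 46, 29, 13]

After 1 step: [11, 13, 46, 29, 13]


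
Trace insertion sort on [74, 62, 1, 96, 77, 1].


Initial: [74, 62, 1, 96, 77, 1]
Insert 62: [62, 74, 1, 96, 77, 1]
Insert 1: [1, 62, 74, 96, 77, 1]
Insert 96: [1, 62, 74, 96, 77, 1]
Insert 77: [1, 62, 74, 77, 96, 1]
Insert 1: [1, 1, 62, 74, 77, 96]

Sorted: [1, 1, 62, 74, 77, 96]


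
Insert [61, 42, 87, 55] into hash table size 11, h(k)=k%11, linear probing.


Insert 61: h=6 -> slot 6
Insert 42: h=9 -> slot 9
Insert 87: h=10 -> slot 10
Insert 55: h=0 -> slot 0

Table: [55, None, None, None, None, None, 61, None, None, 42, 87]


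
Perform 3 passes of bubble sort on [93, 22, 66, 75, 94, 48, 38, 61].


Initial: [93, 22, 66, 75, 94, 48, 38, 61]
Pass 1: [22, 66, 75, 93, 48, 38, 61, 94] (6 swaps)
Pass 2: [22, 66, 75, 48, 38, 61, 93, 94] (3 swaps)
Pass 3: [22, 66, 48, 38, 61, 75, 93, 94] (3 swaps)

After 3 passes: [22, 66, 48, 38, 61, 75, 93, 94]


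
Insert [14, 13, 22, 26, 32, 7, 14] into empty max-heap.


Insert 14: [14]
Insert 13: [14, 13]
Insert 22: [22, 13, 14]
Insert 26: [26, 22, 14, 13]
Insert 32: [32, 26, 14, 13, 22]
Insert 7: [32, 26, 14, 13, 22, 7]
Insert 14: [32, 26, 14, 13, 22, 7, 14]

Final heap: [32, 26, 14, 13, 22, 7, 14]


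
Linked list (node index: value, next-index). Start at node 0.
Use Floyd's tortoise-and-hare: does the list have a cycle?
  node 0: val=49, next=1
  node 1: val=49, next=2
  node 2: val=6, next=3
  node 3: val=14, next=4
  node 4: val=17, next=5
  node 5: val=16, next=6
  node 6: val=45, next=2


Floyd's tortoise (slow, +1) and hare (fast, +2):
  init: slow=0, fast=0
  step 1: slow=1, fast=2
  step 2: slow=2, fast=4
  step 3: slow=3, fast=6
  step 4: slow=4, fast=3
  step 5: slow=5, fast=5
  slow == fast at node 5: cycle detected

Cycle: yes


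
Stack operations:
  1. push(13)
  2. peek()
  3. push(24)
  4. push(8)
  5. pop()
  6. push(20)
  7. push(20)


push(13) -> [13]
peek()->13
push(24) -> [13, 24]
push(8) -> [13, 24, 8]
pop()->8, [13, 24]
push(20) -> [13, 24, 20]
push(20) -> [13, 24, 20, 20]

Final stack: [13, 24, 20, 20]


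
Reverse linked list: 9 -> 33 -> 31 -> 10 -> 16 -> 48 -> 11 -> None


Step 1: curr=9, set curr.next=prev(None) | reversed so far: 9
Step 2: curr=33, set curr.next=prev(9) | reversed so far: 33 -> 9
Step 3: curr=31, set curr.next=prev(33) | reversed so far: 31 -> 33 -> 9
Step 4: curr=10, set curr.next=prev(31) | reversed so far: 10 -> 31 -> 33 -> 9
Step 5: curr=16, set curr.next=prev(10) | reversed so far: 16 -> 10 -> 31 -> 33 -> 9
Step 6: curr=48, set curr.next=prev(16) | reversed so far: 48 -> 16 -> 10 -> 31 -> 33 -> 9
Step 7: curr=11, set curr.next=prev(48) | reversed so far: 11 -> 48 -> 16 -> 10 -> 31 -> 33 -> 9

11 -> 48 -> 16 -> 10 -> 31 -> 33 -> 9 -> None


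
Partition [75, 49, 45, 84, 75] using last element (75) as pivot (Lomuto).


Pivot: 75
  75 <= 75: advance i (no swap)
  49 <= 75: advance i (no swap)
  45 <= 75: advance i (no swap)
Place pivot at 3: [75, 49, 45, 75, 84]

Partitioned: [75, 49, 45, 75, 84]


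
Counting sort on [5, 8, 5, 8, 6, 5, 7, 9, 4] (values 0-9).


Input: [5, 8, 5, 8, 6, 5, 7, 9, 4]
Counts: [0, 0, 0, 0, 1, 3, 1, 1, 2, 1]

Sorted: [4, 5, 5, 5, 6, 7, 8, 8, 9]


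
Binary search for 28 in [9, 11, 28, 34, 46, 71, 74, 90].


Step 1: lo=0, hi=7, mid=3, val=34
Step 2: lo=0, hi=2, mid=1, val=11
Step 3: lo=2, hi=2, mid=2, val=28

Found at index 2


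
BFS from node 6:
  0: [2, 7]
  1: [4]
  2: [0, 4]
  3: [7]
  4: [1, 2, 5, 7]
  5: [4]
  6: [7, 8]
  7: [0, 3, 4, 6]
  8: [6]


Visit 6, enqueue [7, 8]
Visit 7, enqueue [0, 3, 4]
Visit 8, enqueue []
Visit 0, enqueue [2]
Visit 3, enqueue []
Visit 4, enqueue [1, 5]
Visit 2, enqueue []
Visit 1, enqueue []
Visit 5, enqueue []

BFS order: [6, 7, 8, 0, 3, 4, 2, 1, 5]


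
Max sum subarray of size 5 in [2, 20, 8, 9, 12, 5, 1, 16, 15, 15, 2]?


[0:5]: 51
[1:6]: 54
[2:7]: 35
[3:8]: 43
[4:9]: 49
[5:10]: 52
[6:11]: 49

Max: 54 at [1:6]


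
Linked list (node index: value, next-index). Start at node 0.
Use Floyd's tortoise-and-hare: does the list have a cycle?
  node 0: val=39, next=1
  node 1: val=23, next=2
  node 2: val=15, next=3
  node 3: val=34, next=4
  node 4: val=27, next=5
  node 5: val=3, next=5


Floyd's tortoise (slow, +1) and hare (fast, +2):
  init: slow=0, fast=0
  step 1: slow=1, fast=2
  step 2: slow=2, fast=4
  step 3: slow=3, fast=5
  step 4: slow=4, fast=5
  step 5: slow=5, fast=5
  slow == fast at node 5: cycle detected

Cycle: yes


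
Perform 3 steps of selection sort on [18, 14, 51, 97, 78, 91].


Initial: [18, 14, 51, 97, 78, 91]
Step 1: min=14 at 1
  Swap: [14, 18, 51, 97, 78, 91]
Step 2: min=18 at 1
  Swap: [14, 18, 51, 97, 78, 91]
Step 3: min=51 at 2
  Swap: [14, 18, 51, 97, 78, 91]

After 3 steps: [14, 18, 51, 97, 78, 91]


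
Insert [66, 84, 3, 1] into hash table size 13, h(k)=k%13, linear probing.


Insert 66: h=1 -> slot 1
Insert 84: h=6 -> slot 6
Insert 3: h=3 -> slot 3
Insert 1: h=1, 1 probes -> slot 2

Table: [None, 66, 1, 3, None, None, 84, None, None, None, None, None, None]


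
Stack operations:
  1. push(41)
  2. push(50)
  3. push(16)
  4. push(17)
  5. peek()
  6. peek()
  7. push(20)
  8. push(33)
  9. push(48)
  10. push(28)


push(41) -> [41]
push(50) -> [41, 50]
push(16) -> [41, 50, 16]
push(17) -> [41, 50, 16, 17]
peek()->17
peek()->17
push(20) -> [41, 50, 16, 17, 20]
push(33) -> [41, 50, 16, 17, 20, 33]
push(48) -> [41, 50, 16, 17, 20, 33, 48]
push(28) -> [41, 50, 16, 17, 20, 33, 48, 28]

Final stack: [41, 50, 16, 17, 20, 33, 48, 28]


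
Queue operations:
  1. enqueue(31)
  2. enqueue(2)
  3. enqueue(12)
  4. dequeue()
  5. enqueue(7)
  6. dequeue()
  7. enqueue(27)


enqueue(31) -> [31]
enqueue(2) -> [31, 2]
enqueue(12) -> [31, 2, 12]
dequeue()->31, [2, 12]
enqueue(7) -> [2, 12, 7]
dequeue()->2, [12, 7]
enqueue(27) -> [12, 7, 27]

Final queue: [12, 7, 27]


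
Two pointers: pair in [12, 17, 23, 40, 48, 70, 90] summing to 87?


lo=0(12)+hi=6(90)=102
lo=0(12)+hi=5(70)=82
lo=1(17)+hi=5(70)=87

Yes: 17+70=87


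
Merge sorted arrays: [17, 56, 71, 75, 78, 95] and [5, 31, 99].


Take 5 from B
Take 17 from A
Take 31 from B
Take 56 from A
Take 71 from A
Take 75 from A
Take 78 from A
Take 95 from A

Merged: [5, 17, 31, 56, 71, 75, 78, 95, 99]


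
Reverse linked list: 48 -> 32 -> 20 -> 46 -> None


Step 1: curr=48, set curr.next=prev(None) | reversed so far: 48
Step 2: curr=32, set curr.next=prev(48) | reversed so far: 32 -> 48
Step 3: curr=20, set curr.next=prev(32) | reversed so far: 20 -> 32 -> 48
Step 4: curr=46, set curr.next=prev(20) | reversed so far: 46 -> 20 -> 32 -> 48

46 -> 20 -> 32 -> 48 -> None


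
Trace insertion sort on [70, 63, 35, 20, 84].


Initial: [70, 63, 35, 20, 84]
Insert 63: [63, 70, 35, 20, 84]
Insert 35: [35, 63, 70, 20, 84]
Insert 20: [20, 35, 63, 70, 84]
Insert 84: [20, 35, 63, 70, 84]

Sorted: [20, 35, 63, 70, 84]


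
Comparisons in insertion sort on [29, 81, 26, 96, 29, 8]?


Algorithm: insertion sort
Input: [29, 81, 26, 96, 29, 8]
Sorted: [8, 26, 29, 29, 81, 96]

12


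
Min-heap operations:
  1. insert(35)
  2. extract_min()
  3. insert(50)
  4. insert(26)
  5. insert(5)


insert(35) -> [35]
extract_min()->35, []
insert(50) -> [50]
insert(26) -> [26, 50]
insert(5) -> [5, 50, 26]

Final heap: [5, 50, 26]


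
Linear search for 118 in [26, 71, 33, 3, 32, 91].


i=0: 26!=118
i=1: 71!=118
i=2: 33!=118
i=3: 3!=118
i=4: 32!=118
i=5: 91!=118

Not found, 6 comps


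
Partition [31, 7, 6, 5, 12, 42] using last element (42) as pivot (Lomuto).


Pivot: 42
  31 <= 42: advance i (no swap)
  7 <= 42: advance i (no swap)
  6 <= 42: advance i (no swap)
  5 <= 42: advance i (no swap)
  12 <= 42: advance i (no swap)
Place pivot at 5: [31, 7, 6, 5, 12, 42]

Partitioned: [31, 7, 6, 5, 12, 42]


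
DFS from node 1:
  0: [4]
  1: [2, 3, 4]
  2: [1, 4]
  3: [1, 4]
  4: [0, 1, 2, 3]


Visit 1, push [4, 3, 2]
Visit 2, push [4]
Visit 4, push [3, 0]
Visit 0, push []
Visit 3, push []

DFS order: [1, 2, 4, 0, 3]


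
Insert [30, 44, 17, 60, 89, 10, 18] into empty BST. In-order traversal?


Insert 30: root
Insert 44: R from 30
Insert 17: L from 30
Insert 60: R from 30 -> R from 44
Insert 89: R from 30 -> R from 44 -> R from 60
Insert 10: L from 30 -> L from 17
Insert 18: L from 30 -> R from 17

In-order: [10, 17, 18, 30, 44, 60, 89]


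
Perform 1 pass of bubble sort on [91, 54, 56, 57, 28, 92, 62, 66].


Initial: [91, 54, 56, 57, 28, 92, 62, 66]
Pass 1: [54, 56, 57, 28, 91, 62, 66, 92] (6 swaps)

After 1 pass: [54, 56, 57, 28, 91, 62, 66, 92]


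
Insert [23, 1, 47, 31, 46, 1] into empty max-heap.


Insert 23: [23]
Insert 1: [23, 1]
Insert 47: [47, 1, 23]
Insert 31: [47, 31, 23, 1]
Insert 46: [47, 46, 23, 1, 31]
Insert 1: [47, 46, 23, 1, 31, 1]

Final heap: [47, 46, 23, 1, 31, 1]


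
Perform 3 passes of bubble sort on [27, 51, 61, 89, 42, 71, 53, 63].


Initial: [27, 51, 61, 89, 42, 71, 53, 63]
Pass 1: [27, 51, 61, 42, 71, 53, 63, 89] (4 swaps)
Pass 2: [27, 51, 42, 61, 53, 63, 71, 89] (3 swaps)
Pass 3: [27, 42, 51, 53, 61, 63, 71, 89] (2 swaps)

After 3 passes: [27, 42, 51, 53, 61, 63, 71, 89]


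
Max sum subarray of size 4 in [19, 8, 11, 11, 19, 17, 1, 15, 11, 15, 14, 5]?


[0:4]: 49
[1:5]: 49
[2:6]: 58
[3:7]: 48
[4:8]: 52
[5:9]: 44
[6:10]: 42
[7:11]: 55
[8:12]: 45

Max: 58 at [2:6]


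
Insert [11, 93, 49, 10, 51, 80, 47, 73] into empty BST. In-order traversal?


Insert 11: root
Insert 93: R from 11
Insert 49: R from 11 -> L from 93
Insert 10: L from 11
Insert 51: R from 11 -> L from 93 -> R from 49
Insert 80: R from 11 -> L from 93 -> R from 49 -> R from 51
Insert 47: R from 11 -> L from 93 -> L from 49
Insert 73: R from 11 -> L from 93 -> R from 49 -> R from 51 -> L from 80

In-order: [10, 11, 47, 49, 51, 73, 80, 93]


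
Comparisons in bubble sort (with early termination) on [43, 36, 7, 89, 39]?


Algorithm: bubble sort (with early termination)
Input: [43, 36, 7, 89, 39]
Sorted: [7, 36, 39, 43, 89]

9


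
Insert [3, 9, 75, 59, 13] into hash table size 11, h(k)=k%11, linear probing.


Insert 3: h=3 -> slot 3
Insert 9: h=9 -> slot 9
Insert 75: h=9, 1 probes -> slot 10
Insert 59: h=4 -> slot 4
Insert 13: h=2 -> slot 2

Table: [None, None, 13, 3, 59, None, None, None, None, 9, 75]


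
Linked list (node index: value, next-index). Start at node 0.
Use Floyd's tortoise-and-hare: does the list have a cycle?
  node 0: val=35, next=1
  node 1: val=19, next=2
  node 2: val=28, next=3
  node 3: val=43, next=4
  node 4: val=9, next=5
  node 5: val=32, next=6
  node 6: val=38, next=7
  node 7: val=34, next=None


Floyd's tortoise (slow, +1) and hare (fast, +2):
  init: slow=0, fast=0
  step 1: slow=1, fast=2
  step 2: slow=2, fast=4
  step 3: slow=3, fast=6
  step 4: fast 6->7->None, no cycle

Cycle: no


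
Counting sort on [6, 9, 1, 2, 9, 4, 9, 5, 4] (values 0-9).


Input: [6, 9, 1, 2, 9, 4, 9, 5, 4]
Counts: [0, 1, 1, 0, 2, 1, 1, 0, 0, 3]

Sorted: [1, 2, 4, 4, 5, 6, 9, 9, 9]


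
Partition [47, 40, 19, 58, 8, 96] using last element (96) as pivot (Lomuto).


Pivot: 96
  47 <= 96: advance i (no swap)
  40 <= 96: advance i (no swap)
  19 <= 96: advance i (no swap)
  58 <= 96: advance i (no swap)
  8 <= 96: advance i (no swap)
Place pivot at 5: [47, 40, 19, 58, 8, 96]

Partitioned: [47, 40, 19, 58, 8, 96]


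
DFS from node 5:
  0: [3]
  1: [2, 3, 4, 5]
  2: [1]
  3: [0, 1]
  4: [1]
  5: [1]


Visit 5, push [1]
Visit 1, push [4, 3, 2]
Visit 2, push []
Visit 3, push [0]
Visit 0, push []
Visit 4, push []

DFS order: [5, 1, 2, 3, 0, 4]


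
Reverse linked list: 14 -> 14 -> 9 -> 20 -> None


Step 1: curr=14, set curr.next=prev(None) | reversed so far: 14
Step 2: curr=14, set curr.next=prev(14) | reversed so far: 14 -> 14
Step 3: curr=9, set curr.next=prev(14) | reversed so far: 9 -> 14 -> 14
Step 4: curr=20, set curr.next=prev(9) | reversed so far: 20 -> 9 -> 14 -> 14

20 -> 9 -> 14 -> 14 -> None


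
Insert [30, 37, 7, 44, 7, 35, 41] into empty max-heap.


Insert 30: [30]
Insert 37: [37, 30]
Insert 7: [37, 30, 7]
Insert 44: [44, 37, 7, 30]
Insert 7: [44, 37, 7, 30, 7]
Insert 35: [44, 37, 35, 30, 7, 7]
Insert 41: [44, 37, 41, 30, 7, 7, 35]

Final heap: [44, 37, 41, 30, 7, 7, 35]


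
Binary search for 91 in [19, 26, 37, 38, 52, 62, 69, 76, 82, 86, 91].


Step 1: lo=0, hi=10, mid=5, val=62
Step 2: lo=6, hi=10, mid=8, val=82
Step 3: lo=9, hi=10, mid=9, val=86
Step 4: lo=10, hi=10, mid=10, val=91

Found at index 10


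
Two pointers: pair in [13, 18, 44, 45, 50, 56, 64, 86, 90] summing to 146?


lo=0(13)+hi=8(90)=103
lo=1(18)+hi=8(90)=108
lo=2(44)+hi=8(90)=134
lo=3(45)+hi=8(90)=135
lo=4(50)+hi=8(90)=140
lo=5(56)+hi=8(90)=146

Yes: 56+90=146


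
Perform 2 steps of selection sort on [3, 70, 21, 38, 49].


Initial: [3, 70, 21, 38, 49]
Step 1: min=3 at 0
  Swap: [3, 70, 21, 38, 49]
Step 2: min=21 at 2
  Swap: [3, 21, 70, 38, 49]

After 2 steps: [3, 21, 70, 38, 49]


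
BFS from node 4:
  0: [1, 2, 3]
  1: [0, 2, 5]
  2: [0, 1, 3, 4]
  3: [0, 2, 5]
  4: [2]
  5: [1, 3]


Visit 4, enqueue [2]
Visit 2, enqueue [0, 1, 3]
Visit 0, enqueue []
Visit 1, enqueue [5]
Visit 3, enqueue []
Visit 5, enqueue []

BFS order: [4, 2, 0, 1, 3, 5]


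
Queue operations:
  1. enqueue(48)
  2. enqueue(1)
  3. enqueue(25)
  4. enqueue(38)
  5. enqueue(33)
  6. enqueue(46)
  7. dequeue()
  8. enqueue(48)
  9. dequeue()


enqueue(48) -> [48]
enqueue(1) -> [48, 1]
enqueue(25) -> [48, 1, 25]
enqueue(38) -> [48, 1, 25, 38]
enqueue(33) -> [48, 1, 25, 38, 33]
enqueue(46) -> [48, 1, 25, 38, 33, 46]
dequeue()->48, [1, 25, 38, 33, 46]
enqueue(48) -> [1, 25, 38, 33, 46, 48]
dequeue()->1, [25, 38, 33, 46, 48]

Final queue: [25, 38, 33, 46, 48]


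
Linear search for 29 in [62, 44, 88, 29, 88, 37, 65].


i=0: 62!=29
i=1: 44!=29
i=2: 88!=29
i=3: 29==29 found!

Found at 3, 4 comps


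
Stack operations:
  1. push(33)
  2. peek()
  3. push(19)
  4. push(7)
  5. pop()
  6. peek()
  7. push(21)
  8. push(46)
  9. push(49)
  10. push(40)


push(33) -> [33]
peek()->33
push(19) -> [33, 19]
push(7) -> [33, 19, 7]
pop()->7, [33, 19]
peek()->19
push(21) -> [33, 19, 21]
push(46) -> [33, 19, 21, 46]
push(49) -> [33, 19, 21, 46, 49]
push(40) -> [33, 19, 21, 46, 49, 40]

Final stack: [33, 19, 21, 46, 49, 40]
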